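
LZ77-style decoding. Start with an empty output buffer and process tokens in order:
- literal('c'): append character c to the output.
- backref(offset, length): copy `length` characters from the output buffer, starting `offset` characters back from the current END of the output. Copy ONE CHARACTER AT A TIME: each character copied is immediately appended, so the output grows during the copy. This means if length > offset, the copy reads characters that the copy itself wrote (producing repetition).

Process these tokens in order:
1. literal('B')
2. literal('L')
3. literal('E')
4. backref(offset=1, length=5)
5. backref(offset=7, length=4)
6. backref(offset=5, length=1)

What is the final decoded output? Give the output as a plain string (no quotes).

Answer: BLEEEEEELEEEE

Derivation:
Token 1: literal('B'). Output: "B"
Token 2: literal('L'). Output: "BL"
Token 3: literal('E'). Output: "BLE"
Token 4: backref(off=1, len=5) (overlapping!). Copied 'EEEEE' from pos 2. Output: "BLEEEEEE"
Token 5: backref(off=7, len=4). Copied 'LEEE' from pos 1. Output: "BLEEEEEELEEE"
Token 6: backref(off=5, len=1). Copied 'E' from pos 7. Output: "BLEEEEEELEEEE"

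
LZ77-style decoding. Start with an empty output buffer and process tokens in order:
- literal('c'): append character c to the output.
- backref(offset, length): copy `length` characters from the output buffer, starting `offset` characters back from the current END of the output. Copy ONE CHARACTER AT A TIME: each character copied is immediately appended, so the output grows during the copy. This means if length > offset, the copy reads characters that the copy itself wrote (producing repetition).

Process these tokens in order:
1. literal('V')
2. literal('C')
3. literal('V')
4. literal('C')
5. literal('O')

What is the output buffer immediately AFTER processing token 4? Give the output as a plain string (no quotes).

Token 1: literal('V'). Output: "V"
Token 2: literal('C'). Output: "VC"
Token 3: literal('V'). Output: "VCV"
Token 4: literal('C'). Output: "VCVC"

Answer: VCVC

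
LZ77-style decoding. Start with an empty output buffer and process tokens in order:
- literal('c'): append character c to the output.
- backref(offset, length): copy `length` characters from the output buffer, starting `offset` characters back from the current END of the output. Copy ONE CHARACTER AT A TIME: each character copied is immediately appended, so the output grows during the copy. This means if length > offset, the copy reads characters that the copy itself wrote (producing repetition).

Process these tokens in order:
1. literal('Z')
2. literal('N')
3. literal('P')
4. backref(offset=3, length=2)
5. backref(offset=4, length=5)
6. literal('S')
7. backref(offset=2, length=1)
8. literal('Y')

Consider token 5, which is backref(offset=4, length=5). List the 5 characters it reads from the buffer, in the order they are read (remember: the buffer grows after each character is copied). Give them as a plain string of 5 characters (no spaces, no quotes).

Answer: NPZNN

Derivation:
Token 1: literal('Z'). Output: "Z"
Token 2: literal('N'). Output: "ZN"
Token 3: literal('P'). Output: "ZNP"
Token 4: backref(off=3, len=2). Copied 'ZN' from pos 0. Output: "ZNPZN"
Token 5: backref(off=4, len=5). Buffer before: "ZNPZN" (len 5)
  byte 1: read out[1]='N', append. Buffer now: "ZNPZNN"
  byte 2: read out[2]='P', append. Buffer now: "ZNPZNNP"
  byte 3: read out[3]='Z', append. Buffer now: "ZNPZNNPZ"
  byte 4: read out[4]='N', append. Buffer now: "ZNPZNNPZN"
  byte 5: read out[5]='N', append. Buffer now: "ZNPZNNPZNN"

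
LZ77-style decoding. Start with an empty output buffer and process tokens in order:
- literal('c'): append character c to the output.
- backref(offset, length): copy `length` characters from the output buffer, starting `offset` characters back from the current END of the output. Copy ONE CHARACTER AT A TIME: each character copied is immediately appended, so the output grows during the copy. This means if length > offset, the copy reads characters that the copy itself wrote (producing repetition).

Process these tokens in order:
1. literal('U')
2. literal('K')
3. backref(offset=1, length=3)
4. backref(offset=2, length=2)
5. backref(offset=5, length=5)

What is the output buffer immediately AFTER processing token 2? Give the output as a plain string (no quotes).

Token 1: literal('U'). Output: "U"
Token 2: literal('K'). Output: "UK"

Answer: UK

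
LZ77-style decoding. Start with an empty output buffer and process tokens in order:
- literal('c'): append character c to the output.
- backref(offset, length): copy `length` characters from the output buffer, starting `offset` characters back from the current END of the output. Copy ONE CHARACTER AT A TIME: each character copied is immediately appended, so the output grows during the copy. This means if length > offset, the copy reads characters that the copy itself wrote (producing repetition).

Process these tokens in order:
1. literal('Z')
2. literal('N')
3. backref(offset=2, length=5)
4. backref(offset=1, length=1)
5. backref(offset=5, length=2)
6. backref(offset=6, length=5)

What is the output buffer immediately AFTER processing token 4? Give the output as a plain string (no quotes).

Token 1: literal('Z'). Output: "Z"
Token 2: literal('N'). Output: "ZN"
Token 3: backref(off=2, len=5) (overlapping!). Copied 'ZNZNZ' from pos 0. Output: "ZNZNZNZ"
Token 4: backref(off=1, len=1). Copied 'Z' from pos 6. Output: "ZNZNZNZZ"

Answer: ZNZNZNZZ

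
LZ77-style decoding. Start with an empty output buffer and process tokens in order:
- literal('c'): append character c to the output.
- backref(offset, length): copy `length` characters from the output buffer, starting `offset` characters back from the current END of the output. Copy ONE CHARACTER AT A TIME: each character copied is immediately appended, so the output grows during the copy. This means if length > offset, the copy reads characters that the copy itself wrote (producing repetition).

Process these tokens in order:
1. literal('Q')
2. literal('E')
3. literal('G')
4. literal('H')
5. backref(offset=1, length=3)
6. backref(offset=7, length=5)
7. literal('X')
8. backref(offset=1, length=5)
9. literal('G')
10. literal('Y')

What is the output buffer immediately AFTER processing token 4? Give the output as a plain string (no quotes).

Answer: QEGH

Derivation:
Token 1: literal('Q'). Output: "Q"
Token 2: literal('E'). Output: "QE"
Token 3: literal('G'). Output: "QEG"
Token 4: literal('H'). Output: "QEGH"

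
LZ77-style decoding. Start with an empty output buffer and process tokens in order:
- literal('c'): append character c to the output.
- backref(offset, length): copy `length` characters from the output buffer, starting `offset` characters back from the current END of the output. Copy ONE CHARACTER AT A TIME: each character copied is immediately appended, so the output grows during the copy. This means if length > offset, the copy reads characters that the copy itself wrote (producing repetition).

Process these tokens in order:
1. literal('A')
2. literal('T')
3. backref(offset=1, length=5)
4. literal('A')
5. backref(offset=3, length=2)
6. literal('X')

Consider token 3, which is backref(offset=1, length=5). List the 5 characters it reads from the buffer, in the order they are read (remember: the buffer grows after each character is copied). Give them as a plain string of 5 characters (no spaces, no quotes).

Answer: TTTTT

Derivation:
Token 1: literal('A'). Output: "A"
Token 2: literal('T'). Output: "AT"
Token 3: backref(off=1, len=5). Buffer before: "AT" (len 2)
  byte 1: read out[1]='T', append. Buffer now: "ATT"
  byte 2: read out[2]='T', append. Buffer now: "ATTT"
  byte 3: read out[3]='T', append. Buffer now: "ATTTT"
  byte 4: read out[4]='T', append. Buffer now: "ATTTTT"
  byte 5: read out[5]='T', append. Buffer now: "ATTTTTT"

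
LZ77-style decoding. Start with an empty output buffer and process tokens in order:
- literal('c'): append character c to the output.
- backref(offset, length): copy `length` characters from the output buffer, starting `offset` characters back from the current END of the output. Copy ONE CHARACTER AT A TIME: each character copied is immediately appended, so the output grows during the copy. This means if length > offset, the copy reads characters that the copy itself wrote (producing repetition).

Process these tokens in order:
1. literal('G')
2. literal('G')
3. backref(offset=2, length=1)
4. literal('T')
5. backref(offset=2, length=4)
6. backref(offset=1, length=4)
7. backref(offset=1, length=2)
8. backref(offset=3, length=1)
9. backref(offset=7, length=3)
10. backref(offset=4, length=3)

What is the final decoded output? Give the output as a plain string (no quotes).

Token 1: literal('G'). Output: "G"
Token 2: literal('G'). Output: "GG"
Token 3: backref(off=2, len=1). Copied 'G' from pos 0. Output: "GGG"
Token 4: literal('T'). Output: "GGGT"
Token 5: backref(off=2, len=4) (overlapping!). Copied 'GTGT' from pos 2. Output: "GGGTGTGT"
Token 6: backref(off=1, len=4) (overlapping!). Copied 'TTTT' from pos 7. Output: "GGGTGTGTTTTT"
Token 7: backref(off=1, len=2) (overlapping!). Copied 'TT' from pos 11. Output: "GGGTGTGTTTTTTT"
Token 8: backref(off=3, len=1). Copied 'T' from pos 11. Output: "GGGTGTGTTTTTTTT"
Token 9: backref(off=7, len=3). Copied 'TTT' from pos 8. Output: "GGGTGTGTTTTTTTTTTT"
Token 10: backref(off=4, len=3). Copied 'TTT' from pos 14. Output: "GGGTGTGTTTTTTTTTTTTTT"

Answer: GGGTGTGTTTTTTTTTTTTTT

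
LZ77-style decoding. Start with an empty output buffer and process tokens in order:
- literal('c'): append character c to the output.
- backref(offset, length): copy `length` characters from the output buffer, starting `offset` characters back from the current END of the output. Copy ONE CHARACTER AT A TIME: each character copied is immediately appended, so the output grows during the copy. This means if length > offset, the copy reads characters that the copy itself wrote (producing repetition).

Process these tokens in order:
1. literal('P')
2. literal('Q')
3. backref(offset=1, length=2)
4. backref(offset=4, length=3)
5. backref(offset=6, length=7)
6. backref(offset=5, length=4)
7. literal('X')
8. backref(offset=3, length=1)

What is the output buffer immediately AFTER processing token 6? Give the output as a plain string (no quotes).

Token 1: literal('P'). Output: "P"
Token 2: literal('Q'). Output: "PQ"
Token 3: backref(off=1, len=2) (overlapping!). Copied 'QQ' from pos 1. Output: "PQQQ"
Token 4: backref(off=4, len=3). Copied 'PQQ' from pos 0. Output: "PQQQPQQ"
Token 5: backref(off=6, len=7) (overlapping!). Copied 'QQQPQQQ' from pos 1. Output: "PQQQPQQQQQPQQQ"
Token 6: backref(off=5, len=4). Copied 'QPQQ' from pos 9. Output: "PQQQPQQQQQPQQQQPQQ"

Answer: PQQQPQQQQQPQQQQPQQ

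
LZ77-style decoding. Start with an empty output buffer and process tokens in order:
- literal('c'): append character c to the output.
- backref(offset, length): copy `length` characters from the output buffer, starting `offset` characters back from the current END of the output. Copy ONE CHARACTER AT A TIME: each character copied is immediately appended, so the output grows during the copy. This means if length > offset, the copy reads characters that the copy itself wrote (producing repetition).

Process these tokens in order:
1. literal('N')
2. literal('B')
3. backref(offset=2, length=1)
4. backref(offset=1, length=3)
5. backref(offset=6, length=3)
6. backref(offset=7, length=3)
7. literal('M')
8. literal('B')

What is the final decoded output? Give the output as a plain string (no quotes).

Token 1: literal('N'). Output: "N"
Token 2: literal('B'). Output: "NB"
Token 3: backref(off=2, len=1). Copied 'N' from pos 0. Output: "NBN"
Token 4: backref(off=1, len=3) (overlapping!). Copied 'NNN' from pos 2. Output: "NBNNNN"
Token 5: backref(off=6, len=3). Copied 'NBN' from pos 0. Output: "NBNNNNNBN"
Token 6: backref(off=7, len=3). Copied 'NNN' from pos 2. Output: "NBNNNNNBNNNN"
Token 7: literal('M'). Output: "NBNNNNNBNNNNM"
Token 8: literal('B'). Output: "NBNNNNNBNNNNMB"

Answer: NBNNNNNBNNNNMB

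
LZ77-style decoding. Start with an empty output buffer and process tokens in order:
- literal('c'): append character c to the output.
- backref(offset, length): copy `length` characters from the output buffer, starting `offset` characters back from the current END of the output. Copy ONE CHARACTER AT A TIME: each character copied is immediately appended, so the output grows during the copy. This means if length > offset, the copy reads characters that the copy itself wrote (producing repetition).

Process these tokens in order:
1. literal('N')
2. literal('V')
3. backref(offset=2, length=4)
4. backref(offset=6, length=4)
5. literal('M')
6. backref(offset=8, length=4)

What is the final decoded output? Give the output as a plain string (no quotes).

Answer: NVNVNVNVNVMVNVN

Derivation:
Token 1: literal('N'). Output: "N"
Token 2: literal('V'). Output: "NV"
Token 3: backref(off=2, len=4) (overlapping!). Copied 'NVNV' from pos 0. Output: "NVNVNV"
Token 4: backref(off=6, len=4). Copied 'NVNV' from pos 0. Output: "NVNVNVNVNV"
Token 5: literal('M'). Output: "NVNVNVNVNVM"
Token 6: backref(off=8, len=4). Copied 'VNVN' from pos 3. Output: "NVNVNVNVNVMVNVN"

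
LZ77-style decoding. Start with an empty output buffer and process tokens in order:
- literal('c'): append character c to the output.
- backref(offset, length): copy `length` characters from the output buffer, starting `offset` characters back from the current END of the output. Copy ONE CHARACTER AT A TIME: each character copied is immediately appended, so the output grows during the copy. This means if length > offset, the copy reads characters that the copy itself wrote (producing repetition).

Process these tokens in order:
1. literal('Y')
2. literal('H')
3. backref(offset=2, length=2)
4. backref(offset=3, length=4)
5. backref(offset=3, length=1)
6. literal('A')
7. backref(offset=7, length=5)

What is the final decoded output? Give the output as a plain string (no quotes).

Token 1: literal('Y'). Output: "Y"
Token 2: literal('H'). Output: "YH"
Token 3: backref(off=2, len=2). Copied 'YH' from pos 0. Output: "YHYH"
Token 4: backref(off=3, len=4) (overlapping!). Copied 'HYHH' from pos 1. Output: "YHYHHYHH"
Token 5: backref(off=3, len=1). Copied 'Y' from pos 5. Output: "YHYHHYHHY"
Token 6: literal('A'). Output: "YHYHHYHHYA"
Token 7: backref(off=7, len=5). Copied 'HHYHH' from pos 3. Output: "YHYHHYHHYAHHYHH"

Answer: YHYHHYHHYAHHYHH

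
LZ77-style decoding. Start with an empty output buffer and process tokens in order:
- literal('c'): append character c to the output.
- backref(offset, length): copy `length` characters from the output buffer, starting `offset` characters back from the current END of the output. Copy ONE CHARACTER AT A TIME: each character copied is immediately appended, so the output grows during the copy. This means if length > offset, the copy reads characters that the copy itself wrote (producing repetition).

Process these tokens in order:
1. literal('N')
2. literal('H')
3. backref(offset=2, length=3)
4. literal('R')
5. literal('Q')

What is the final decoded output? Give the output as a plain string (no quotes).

Answer: NHNHNRQ

Derivation:
Token 1: literal('N'). Output: "N"
Token 2: literal('H'). Output: "NH"
Token 3: backref(off=2, len=3) (overlapping!). Copied 'NHN' from pos 0. Output: "NHNHN"
Token 4: literal('R'). Output: "NHNHNR"
Token 5: literal('Q'). Output: "NHNHNRQ"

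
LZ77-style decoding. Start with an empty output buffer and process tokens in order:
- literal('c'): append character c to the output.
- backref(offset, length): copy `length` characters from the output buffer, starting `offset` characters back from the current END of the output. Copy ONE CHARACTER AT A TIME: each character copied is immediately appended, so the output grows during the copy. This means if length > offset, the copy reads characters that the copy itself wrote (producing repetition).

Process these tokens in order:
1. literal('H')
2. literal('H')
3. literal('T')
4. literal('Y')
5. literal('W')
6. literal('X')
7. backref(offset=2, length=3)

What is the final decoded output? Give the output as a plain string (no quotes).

Token 1: literal('H'). Output: "H"
Token 2: literal('H'). Output: "HH"
Token 3: literal('T'). Output: "HHT"
Token 4: literal('Y'). Output: "HHTY"
Token 5: literal('W'). Output: "HHTYW"
Token 6: literal('X'). Output: "HHTYWX"
Token 7: backref(off=2, len=3) (overlapping!). Copied 'WXW' from pos 4. Output: "HHTYWXWXW"

Answer: HHTYWXWXW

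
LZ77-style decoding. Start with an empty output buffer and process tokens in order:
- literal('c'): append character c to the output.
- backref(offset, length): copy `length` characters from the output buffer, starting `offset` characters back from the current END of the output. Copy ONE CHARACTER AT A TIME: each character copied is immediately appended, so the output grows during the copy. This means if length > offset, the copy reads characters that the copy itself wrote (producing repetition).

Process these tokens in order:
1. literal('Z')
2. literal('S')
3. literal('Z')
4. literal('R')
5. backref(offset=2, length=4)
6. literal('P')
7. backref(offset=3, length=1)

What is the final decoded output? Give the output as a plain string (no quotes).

Token 1: literal('Z'). Output: "Z"
Token 2: literal('S'). Output: "ZS"
Token 3: literal('Z'). Output: "ZSZ"
Token 4: literal('R'). Output: "ZSZR"
Token 5: backref(off=2, len=4) (overlapping!). Copied 'ZRZR' from pos 2. Output: "ZSZRZRZR"
Token 6: literal('P'). Output: "ZSZRZRZRP"
Token 7: backref(off=3, len=1). Copied 'Z' from pos 6. Output: "ZSZRZRZRPZ"

Answer: ZSZRZRZRPZ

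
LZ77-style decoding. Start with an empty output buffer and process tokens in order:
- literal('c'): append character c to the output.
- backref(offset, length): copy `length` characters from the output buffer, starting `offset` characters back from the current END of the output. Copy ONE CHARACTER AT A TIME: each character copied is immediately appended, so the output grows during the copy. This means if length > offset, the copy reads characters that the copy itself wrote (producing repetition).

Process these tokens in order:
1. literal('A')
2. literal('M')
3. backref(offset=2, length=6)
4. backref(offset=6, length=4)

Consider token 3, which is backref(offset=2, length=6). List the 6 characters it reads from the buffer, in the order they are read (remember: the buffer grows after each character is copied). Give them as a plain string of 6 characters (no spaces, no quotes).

Token 1: literal('A'). Output: "A"
Token 2: literal('M'). Output: "AM"
Token 3: backref(off=2, len=6). Buffer before: "AM" (len 2)
  byte 1: read out[0]='A', append. Buffer now: "AMA"
  byte 2: read out[1]='M', append. Buffer now: "AMAM"
  byte 3: read out[2]='A', append. Buffer now: "AMAMA"
  byte 4: read out[3]='M', append. Buffer now: "AMAMAM"
  byte 5: read out[4]='A', append. Buffer now: "AMAMAMA"
  byte 6: read out[5]='M', append. Buffer now: "AMAMAMAM"

Answer: AMAMAM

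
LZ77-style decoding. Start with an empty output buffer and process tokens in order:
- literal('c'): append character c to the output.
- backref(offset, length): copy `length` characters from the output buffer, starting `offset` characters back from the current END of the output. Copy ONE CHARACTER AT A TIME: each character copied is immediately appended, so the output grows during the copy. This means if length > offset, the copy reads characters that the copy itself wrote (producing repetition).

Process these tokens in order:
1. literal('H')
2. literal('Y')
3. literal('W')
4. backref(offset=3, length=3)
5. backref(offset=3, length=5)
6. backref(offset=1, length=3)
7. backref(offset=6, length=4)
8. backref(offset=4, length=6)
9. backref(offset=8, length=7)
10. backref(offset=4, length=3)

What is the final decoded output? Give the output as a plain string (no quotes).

Answer: HYWHYWHYWHYYYYWHYYWHYYWHYYWHYYWHYY

Derivation:
Token 1: literal('H'). Output: "H"
Token 2: literal('Y'). Output: "HY"
Token 3: literal('W'). Output: "HYW"
Token 4: backref(off=3, len=3). Copied 'HYW' from pos 0. Output: "HYWHYW"
Token 5: backref(off=3, len=5) (overlapping!). Copied 'HYWHY' from pos 3. Output: "HYWHYWHYWHY"
Token 6: backref(off=1, len=3) (overlapping!). Copied 'YYY' from pos 10. Output: "HYWHYWHYWHYYYY"
Token 7: backref(off=6, len=4). Copied 'WHYY' from pos 8. Output: "HYWHYWHYWHYYYYWHYY"
Token 8: backref(off=4, len=6) (overlapping!). Copied 'WHYYWH' from pos 14. Output: "HYWHYWHYWHYYYYWHYYWHYYWH"
Token 9: backref(off=8, len=7). Copied 'YYWHYYW' from pos 16. Output: "HYWHYWHYWHYYYYWHYYWHYYWHYYWHYYW"
Token 10: backref(off=4, len=3). Copied 'HYY' from pos 27. Output: "HYWHYWHYWHYYYYWHYYWHYYWHYYWHYYWHYY"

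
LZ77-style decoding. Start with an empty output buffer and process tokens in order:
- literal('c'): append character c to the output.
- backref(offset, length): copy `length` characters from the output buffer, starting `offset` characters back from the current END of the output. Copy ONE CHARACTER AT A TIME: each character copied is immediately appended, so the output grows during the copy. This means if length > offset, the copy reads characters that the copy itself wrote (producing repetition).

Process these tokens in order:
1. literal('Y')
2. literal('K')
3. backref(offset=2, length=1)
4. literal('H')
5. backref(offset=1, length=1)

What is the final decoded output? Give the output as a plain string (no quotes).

Token 1: literal('Y'). Output: "Y"
Token 2: literal('K'). Output: "YK"
Token 3: backref(off=2, len=1). Copied 'Y' from pos 0. Output: "YKY"
Token 4: literal('H'). Output: "YKYH"
Token 5: backref(off=1, len=1). Copied 'H' from pos 3. Output: "YKYHH"

Answer: YKYHH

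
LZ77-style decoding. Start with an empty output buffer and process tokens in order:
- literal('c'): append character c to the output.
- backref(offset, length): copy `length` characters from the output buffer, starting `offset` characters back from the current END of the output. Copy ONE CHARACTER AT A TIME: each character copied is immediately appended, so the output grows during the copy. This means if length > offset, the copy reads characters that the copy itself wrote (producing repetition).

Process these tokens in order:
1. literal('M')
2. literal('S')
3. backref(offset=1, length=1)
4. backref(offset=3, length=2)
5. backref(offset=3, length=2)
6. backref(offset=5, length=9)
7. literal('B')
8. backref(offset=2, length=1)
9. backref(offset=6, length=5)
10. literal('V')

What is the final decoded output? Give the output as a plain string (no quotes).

Answer: MSSMSSMSMSSMSMSSBSSMSSBV

Derivation:
Token 1: literal('M'). Output: "M"
Token 2: literal('S'). Output: "MS"
Token 3: backref(off=1, len=1). Copied 'S' from pos 1. Output: "MSS"
Token 4: backref(off=3, len=2). Copied 'MS' from pos 0. Output: "MSSMS"
Token 5: backref(off=3, len=2). Copied 'SM' from pos 2. Output: "MSSMSSM"
Token 6: backref(off=5, len=9) (overlapping!). Copied 'SMSSMSMSS' from pos 2. Output: "MSSMSSMSMSSMSMSS"
Token 7: literal('B'). Output: "MSSMSSMSMSSMSMSSB"
Token 8: backref(off=2, len=1). Copied 'S' from pos 15. Output: "MSSMSSMSMSSMSMSSBS"
Token 9: backref(off=6, len=5). Copied 'SMSSB' from pos 12. Output: "MSSMSSMSMSSMSMSSBSSMSSB"
Token 10: literal('V'). Output: "MSSMSSMSMSSMSMSSBSSMSSBV"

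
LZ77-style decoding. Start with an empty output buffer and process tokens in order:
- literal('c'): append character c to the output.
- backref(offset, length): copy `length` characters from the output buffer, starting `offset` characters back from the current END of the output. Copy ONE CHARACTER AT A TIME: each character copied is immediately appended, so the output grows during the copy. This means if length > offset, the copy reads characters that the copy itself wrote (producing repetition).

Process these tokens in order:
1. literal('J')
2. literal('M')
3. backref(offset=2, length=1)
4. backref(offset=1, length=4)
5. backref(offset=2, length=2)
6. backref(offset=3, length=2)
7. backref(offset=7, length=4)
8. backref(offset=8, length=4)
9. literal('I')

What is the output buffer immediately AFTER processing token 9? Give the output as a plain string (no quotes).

Token 1: literal('J'). Output: "J"
Token 2: literal('M'). Output: "JM"
Token 3: backref(off=2, len=1). Copied 'J' from pos 0. Output: "JMJ"
Token 4: backref(off=1, len=4) (overlapping!). Copied 'JJJJ' from pos 2. Output: "JMJJJJJ"
Token 5: backref(off=2, len=2). Copied 'JJ' from pos 5. Output: "JMJJJJJJJ"
Token 6: backref(off=3, len=2). Copied 'JJ' from pos 6. Output: "JMJJJJJJJJJ"
Token 7: backref(off=7, len=4). Copied 'JJJJ' from pos 4. Output: "JMJJJJJJJJJJJJJ"
Token 8: backref(off=8, len=4). Copied 'JJJJ' from pos 7. Output: "JMJJJJJJJJJJJJJJJJJ"
Token 9: literal('I'). Output: "JMJJJJJJJJJJJJJJJJJI"

Answer: JMJJJJJJJJJJJJJJJJJI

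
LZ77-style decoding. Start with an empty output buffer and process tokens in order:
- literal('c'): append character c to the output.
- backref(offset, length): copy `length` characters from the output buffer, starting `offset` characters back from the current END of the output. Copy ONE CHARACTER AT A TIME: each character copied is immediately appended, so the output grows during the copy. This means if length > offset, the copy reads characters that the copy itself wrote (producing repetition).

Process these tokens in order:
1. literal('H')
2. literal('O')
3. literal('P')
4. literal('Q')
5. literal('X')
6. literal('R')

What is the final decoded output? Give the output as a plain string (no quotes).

Answer: HOPQXR

Derivation:
Token 1: literal('H'). Output: "H"
Token 2: literal('O'). Output: "HO"
Token 3: literal('P'). Output: "HOP"
Token 4: literal('Q'). Output: "HOPQ"
Token 5: literal('X'). Output: "HOPQX"
Token 6: literal('R'). Output: "HOPQXR"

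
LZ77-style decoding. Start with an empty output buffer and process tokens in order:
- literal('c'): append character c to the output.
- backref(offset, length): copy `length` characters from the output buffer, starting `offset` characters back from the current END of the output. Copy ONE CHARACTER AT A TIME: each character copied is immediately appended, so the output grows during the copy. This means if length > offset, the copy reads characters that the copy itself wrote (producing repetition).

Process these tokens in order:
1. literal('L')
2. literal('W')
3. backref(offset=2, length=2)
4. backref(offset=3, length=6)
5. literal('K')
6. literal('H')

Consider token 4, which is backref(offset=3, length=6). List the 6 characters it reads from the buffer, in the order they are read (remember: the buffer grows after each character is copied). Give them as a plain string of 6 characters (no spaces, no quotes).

Answer: WLWWLW

Derivation:
Token 1: literal('L'). Output: "L"
Token 2: literal('W'). Output: "LW"
Token 3: backref(off=2, len=2). Copied 'LW' from pos 0. Output: "LWLW"
Token 4: backref(off=3, len=6). Buffer before: "LWLW" (len 4)
  byte 1: read out[1]='W', append. Buffer now: "LWLWW"
  byte 2: read out[2]='L', append. Buffer now: "LWLWWL"
  byte 3: read out[3]='W', append. Buffer now: "LWLWWLW"
  byte 4: read out[4]='W', append. Buffer now: "LWLWWLWW"
  byte 5: read out[5]='L', append. Buffer now: "LWLWWLWWL"
  byte 6: read out[6]='W', append. Buffer now: "LWLWWLWWLW"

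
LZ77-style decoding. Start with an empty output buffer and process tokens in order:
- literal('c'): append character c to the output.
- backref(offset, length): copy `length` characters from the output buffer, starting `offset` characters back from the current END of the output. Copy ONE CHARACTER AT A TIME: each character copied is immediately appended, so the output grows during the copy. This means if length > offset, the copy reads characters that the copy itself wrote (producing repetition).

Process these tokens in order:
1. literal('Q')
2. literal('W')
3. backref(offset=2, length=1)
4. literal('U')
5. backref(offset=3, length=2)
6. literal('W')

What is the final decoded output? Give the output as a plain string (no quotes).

Answer: QWQUWQW

Derivation:
Token 1: literal('Q'). Output: "Q"
Token 2: literal('W'). Output: "QW"
Token 3: backref(off=2, len=1). Copied 'Q' from pos 0. Output: "QWQ"
Token 4: literal('U'). Output: "QWQU"
Token 5: backref(off=3, len=2). Copied 'WQ' from pos 1. Output: "QWQUWQ"
Token 6: literal('W'). Output: "QWQUWQW"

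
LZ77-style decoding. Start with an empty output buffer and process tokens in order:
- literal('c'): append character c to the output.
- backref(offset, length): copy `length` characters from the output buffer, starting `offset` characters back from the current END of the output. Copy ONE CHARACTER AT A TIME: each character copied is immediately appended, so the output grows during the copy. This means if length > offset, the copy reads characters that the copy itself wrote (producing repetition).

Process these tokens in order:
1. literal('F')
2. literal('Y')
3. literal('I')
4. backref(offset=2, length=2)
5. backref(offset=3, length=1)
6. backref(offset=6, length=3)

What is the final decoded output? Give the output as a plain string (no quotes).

Answer: FYIYIIFYI

Derivation:
Token 1: literal('F'). Output: "F"
Token 2: literal('Y'). Output: "FY"
Token 3: literal('I'). Output: "FYI"
Token 4: backref(off=2, len=2). Copied 'YI' from pos 1. Output: "FYIYI"
Token 5: backref(off=3, len=1). Copied 'I' from pos 2. Output: "FYIYII"
Token 6: backref(off=6, len=3). Copied 'FYI' from pos 0. Output: "FYIYIIFYI"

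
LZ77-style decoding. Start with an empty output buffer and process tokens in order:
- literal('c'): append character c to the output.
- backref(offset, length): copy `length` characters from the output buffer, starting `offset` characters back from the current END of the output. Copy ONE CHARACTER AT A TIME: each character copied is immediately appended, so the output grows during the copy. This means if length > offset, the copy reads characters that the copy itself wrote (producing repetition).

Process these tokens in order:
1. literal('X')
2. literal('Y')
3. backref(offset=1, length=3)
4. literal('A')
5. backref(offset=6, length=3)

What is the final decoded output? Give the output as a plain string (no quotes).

Token 1: literal('X'). Output: "X"
Token 2: literal('Y'). Output: "XY"
Token 3: backref(off=1, len=3) (overlapping!). Copied 'YYY' from pos 1. Output: "XYYYY"
Token 4: literal('A'). Output: "XYYYYA"
Token 5: backref(off=6, len=3). Copied 'XYY' from pos 0. Output: "XYYYYAXYY"

Answer: XYYYYAXYY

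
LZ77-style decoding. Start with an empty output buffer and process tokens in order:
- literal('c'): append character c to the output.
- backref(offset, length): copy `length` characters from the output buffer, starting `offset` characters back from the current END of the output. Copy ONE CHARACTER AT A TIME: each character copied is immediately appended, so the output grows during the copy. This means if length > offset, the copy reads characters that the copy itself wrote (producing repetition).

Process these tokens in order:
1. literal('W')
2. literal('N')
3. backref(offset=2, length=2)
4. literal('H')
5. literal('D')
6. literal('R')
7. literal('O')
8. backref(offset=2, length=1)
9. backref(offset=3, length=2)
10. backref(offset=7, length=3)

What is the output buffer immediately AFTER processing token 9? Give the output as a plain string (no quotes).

Answer: WNWNHDRORRO

Derivation:
Token 1: literal('W'). Output: "W"
Token 2: literal('N'). Output: "WN"
Token 3: backref(off=2, len=2). Copied 'WN' from pos 0. Output: "WNWN"
Token 4: literal('H'). Output: "WNWNH"
Token 5: literal('D'). Output: "WNWNHD"
Token 6: literal('R'). Output: "WNWNHDR"
Token 7: literal('O'). Output: "WNWNHDRO"
Token 8: backref(off=2, len=1). Copied 'R' from pos 6. Output: "WNWNHDROR"
Token 9: backref(off=3, len=2). Copied 'RO' from pos 6. Output: "WNWNHDRORRO"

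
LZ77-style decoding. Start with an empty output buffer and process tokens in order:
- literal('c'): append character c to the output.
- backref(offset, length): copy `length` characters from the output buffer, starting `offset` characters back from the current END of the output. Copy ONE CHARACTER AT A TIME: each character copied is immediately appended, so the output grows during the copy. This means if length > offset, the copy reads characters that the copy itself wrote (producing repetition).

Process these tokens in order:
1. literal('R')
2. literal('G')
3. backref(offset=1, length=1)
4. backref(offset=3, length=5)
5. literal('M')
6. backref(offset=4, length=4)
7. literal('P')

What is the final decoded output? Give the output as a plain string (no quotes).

Answer: RGGRGGRGMGRGMP

Derivation:
Token 1: literal('R'). Output: "R"
Token 2: literal('G'). Output: "RG"
Token 3: backref(off=1, len=1). Copied 'G' from pos 1. Output: "RGG"
Token 4: backref(off=3, len=5) (overlapping!). Copied 'RGGRG' from pos 0. Output: "RGGRGGRG"
Token 5: literal('M'). Output: "RGGRGGRGM"
Token 6: backref(off=4, len=4). Copied 'GRGM' from pos 5. Output: "RGGRGGRGMGRGM"
Token 7: literal('P'). Output: "RGGRGGRGMGRGMP"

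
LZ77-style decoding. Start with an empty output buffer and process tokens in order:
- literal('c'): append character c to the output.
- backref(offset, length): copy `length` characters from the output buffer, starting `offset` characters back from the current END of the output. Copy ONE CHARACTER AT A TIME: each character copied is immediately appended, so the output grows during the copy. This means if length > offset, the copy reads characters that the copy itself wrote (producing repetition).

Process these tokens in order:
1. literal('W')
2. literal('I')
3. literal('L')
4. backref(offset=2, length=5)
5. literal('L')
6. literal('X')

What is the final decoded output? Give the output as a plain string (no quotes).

Token 1: literal('W'). Output: "W"
Token 2: literal('I'). Output: "WI"
Token 3: literal('L'). Output: "WIL"
Token 4: backref(off=2, len=5) (overlapping!). Copied 'ILILI' from pos 1. Output: "WILILILI"
Token 5: literal('L'). Output: "WILILILIL"
Token 6: literal('X'). Output: "WILILILILX"

Answer: WILILILILX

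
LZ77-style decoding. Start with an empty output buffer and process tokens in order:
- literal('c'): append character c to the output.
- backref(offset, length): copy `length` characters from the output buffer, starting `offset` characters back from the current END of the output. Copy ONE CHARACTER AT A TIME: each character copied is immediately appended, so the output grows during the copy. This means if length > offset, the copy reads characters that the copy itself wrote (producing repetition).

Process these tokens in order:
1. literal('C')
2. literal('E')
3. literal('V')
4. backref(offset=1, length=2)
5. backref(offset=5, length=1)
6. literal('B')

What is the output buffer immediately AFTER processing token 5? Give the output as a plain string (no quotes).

Answer: CEVVVC

Derivation:
Token 1: literal('C'). Output: "C"
Token 2: literal('E'). Output: "CE"
Token 3: literal('V'). Output: "CEV"
Token 4: backref(off=1, len=2) (overlapping!). Copied 'VV' from pos 2. Output: "CEVVV"
Token 5: backref(off=5, len=1). Copied 'C' from pos 0. Output: "CEVVVC"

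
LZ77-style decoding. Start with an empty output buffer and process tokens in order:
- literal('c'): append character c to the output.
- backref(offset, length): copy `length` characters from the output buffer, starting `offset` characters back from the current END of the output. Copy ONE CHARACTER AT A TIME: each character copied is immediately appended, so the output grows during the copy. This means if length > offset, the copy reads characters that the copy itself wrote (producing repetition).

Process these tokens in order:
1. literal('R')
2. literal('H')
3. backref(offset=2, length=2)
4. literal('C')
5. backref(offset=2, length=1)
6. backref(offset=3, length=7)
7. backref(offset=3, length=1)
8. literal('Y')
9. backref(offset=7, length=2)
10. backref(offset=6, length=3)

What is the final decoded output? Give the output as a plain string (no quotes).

Token 1: literal('R'). Output: "R"
Token 2: literal('H'). Output: "RH"
Token 3: backref(off=2, len=2). Copied 'RH' from pos 0. Output: "RHRH"
Token 4: literal('C'). Output: "RHRHC"
Token 5: backref(off=2, len=1). Copied 'H' from pos 3. Output: "RHRHCH"
Token 6: backref(off=3, len=7) (overlapping!). Copied 'HCHHCHH' from pos 3. Output: "RHRHCHHCHHCHH"
Token 7: backref(off=3, len=1). Copied 'C' from pos 10. Output: "RHRHCHHCHHCHHC"
Token 8: literal('Y'). Output: "RHRHCHHCHHCHHCY"
Token 9: backref(off=7, len=2). Copied 'HH' from pos 8. Output: "RHRHCHHCHHCHHCYHH"
Token 10: backref(off=6, len=3). Copied 'HHC' from pos 11. Output: "RHRHCHHCHHCHHCYHHHHC"

Answer: RHRHCHHCHHCHHCYHHHHC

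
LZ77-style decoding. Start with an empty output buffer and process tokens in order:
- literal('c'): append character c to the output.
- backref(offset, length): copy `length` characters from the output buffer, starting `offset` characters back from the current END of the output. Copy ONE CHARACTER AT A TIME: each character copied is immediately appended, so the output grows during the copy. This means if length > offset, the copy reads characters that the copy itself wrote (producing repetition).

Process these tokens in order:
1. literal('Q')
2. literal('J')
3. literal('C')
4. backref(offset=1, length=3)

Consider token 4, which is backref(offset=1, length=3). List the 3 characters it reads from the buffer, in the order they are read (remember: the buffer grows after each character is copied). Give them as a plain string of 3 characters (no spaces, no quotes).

Token 1: literal('Q'). Output: "Q"
Token 2: literal('J'). Output: "QJ"
Token 3: literal('C'). Output: "QJC"
Token 4: backref(off=1, len=3). Buffer before: "QJC" (len 3)
  byte 1: read out[2]='C', append. Buffer now: "QJCC"
  byte 2: read out[3]='C', append. Buffer now: "QJCCC"
  byte 3: read out[4]='C', append. Buffer now: "QJCCCC"

Answer: CCC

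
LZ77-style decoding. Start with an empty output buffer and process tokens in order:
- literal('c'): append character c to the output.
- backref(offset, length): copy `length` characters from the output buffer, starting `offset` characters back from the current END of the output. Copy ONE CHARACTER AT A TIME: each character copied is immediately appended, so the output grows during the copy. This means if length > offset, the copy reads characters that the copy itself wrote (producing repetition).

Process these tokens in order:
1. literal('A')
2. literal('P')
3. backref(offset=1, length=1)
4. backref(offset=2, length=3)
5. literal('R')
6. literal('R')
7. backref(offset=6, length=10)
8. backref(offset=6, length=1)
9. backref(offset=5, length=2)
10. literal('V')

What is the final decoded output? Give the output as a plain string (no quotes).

Token 1: literal('A'). Output: "A"
Token 2: literal('P'). Output: "AP"
Token 3: backref(off=1, len=1). Copied 'P' from pos 1. Output: "APP"
Token 4: backref(off=2, len=3) (overlapping!). Copied 'PPP' from pos 1. Output: "APPPPP"
Token 5: literal('R'). Output: "APPPPPR"
Token 6: literal('R'). Output: "APPPPPRR"
Token 7: backref(off=6, len=10) (overlapping!). Copied 'PPPPRRPPPP' from pos 2. Output: "APPPPPRRPPPPRRPPPP"
Token 8: backref(off=6, len=1). Copied 'R' from pos 12. Output: "APPPPPRRPPPPRRPPPPR"
Token 9: backref(off=5, len=2). Copied 'PP' from pos 14. Output: "APPPPPRRPPPPRRPPPPRPP"
Token 10: literal('V'). Output: "APPPPPRRPPPPRRPPPPRPPV"

Answer: APPPPPRRPPPPRRPPPPRPPV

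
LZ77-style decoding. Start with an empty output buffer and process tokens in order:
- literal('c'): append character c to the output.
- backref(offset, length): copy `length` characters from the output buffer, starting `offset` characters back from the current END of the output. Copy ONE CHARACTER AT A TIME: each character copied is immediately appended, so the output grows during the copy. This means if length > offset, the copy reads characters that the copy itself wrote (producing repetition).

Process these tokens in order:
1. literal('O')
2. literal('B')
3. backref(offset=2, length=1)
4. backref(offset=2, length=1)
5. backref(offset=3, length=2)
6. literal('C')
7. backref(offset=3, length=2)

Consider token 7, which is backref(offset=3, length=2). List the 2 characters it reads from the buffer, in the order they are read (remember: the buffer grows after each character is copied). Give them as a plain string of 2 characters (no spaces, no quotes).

Token 1: literal('O'). Output: "O"
Token 2: literal('B'). Output: "OB"
Token 3: backref(off=2, len=1). Copied 'O' from pos 0. Output: "OBO"
Token 4: backref(off=2, len=1). Copied 'B' from pos 1. Output: "OBOB"
Token 5: backref(off=3, len=2). Copied 'BO' from pos 1. Output: "OBOBBO"
Token 6: literal('C'). Output: "OBOBBOC"
Token 7: backref(off=3, len=2). Buffer before: "OBOBBOC" (len 7)
  byte 1: read out[4]='B', append. Buffer now: "OBOBBOCB"
  byte 2: read out[5]='O', append. Buffer now: "OBOBBOCBO"

Answer: BO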